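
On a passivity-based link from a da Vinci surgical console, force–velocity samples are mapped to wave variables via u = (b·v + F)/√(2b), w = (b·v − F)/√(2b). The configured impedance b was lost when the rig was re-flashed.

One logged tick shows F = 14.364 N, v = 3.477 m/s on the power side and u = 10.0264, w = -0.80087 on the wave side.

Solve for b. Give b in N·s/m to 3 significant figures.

u + w = 9.2255;  u + w = √(2b)·v, so √(2b) = 9.2255/3.477 = 2.6533.
b = (√(2b))²/2 = 7.0400/2 = 3.5200.
(Check via u − w = 2F/√(2b): u − w = 10.8273, 2F/√(2b) = 10.8273.)

b = 3.52 N·s/m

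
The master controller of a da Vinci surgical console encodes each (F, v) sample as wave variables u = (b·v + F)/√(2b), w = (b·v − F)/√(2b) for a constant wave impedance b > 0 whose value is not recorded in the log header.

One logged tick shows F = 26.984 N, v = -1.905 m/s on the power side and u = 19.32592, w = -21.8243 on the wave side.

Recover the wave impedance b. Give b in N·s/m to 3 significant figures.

b = 0.86 N·s/m

u + w = -2.49838;  u + w = √(2b)·v, so √(2b) = -2.49838/(-1.905) = 1.31149.
b = (√(2b))²/2 = 1.71999/2 = 0.86000.
(Check via u − w = 2F/√(2b): u − w = 41.15022, 2F/√(2b) = 41.15028.)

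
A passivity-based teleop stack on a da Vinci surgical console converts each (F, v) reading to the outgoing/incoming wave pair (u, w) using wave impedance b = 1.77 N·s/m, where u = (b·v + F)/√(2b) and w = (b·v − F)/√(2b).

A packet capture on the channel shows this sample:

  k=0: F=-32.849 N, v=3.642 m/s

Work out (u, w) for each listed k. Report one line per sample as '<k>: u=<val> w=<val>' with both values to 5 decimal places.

k=0: b·v=1.77×3.642=6.44634; √(2b)=1.88149; u=(6.44634+(-32.849))/1.88149=-14.03286, w=(6.44634−(-32.849))/1.88149=20.88524

0: u=-14.03286 w=20.88524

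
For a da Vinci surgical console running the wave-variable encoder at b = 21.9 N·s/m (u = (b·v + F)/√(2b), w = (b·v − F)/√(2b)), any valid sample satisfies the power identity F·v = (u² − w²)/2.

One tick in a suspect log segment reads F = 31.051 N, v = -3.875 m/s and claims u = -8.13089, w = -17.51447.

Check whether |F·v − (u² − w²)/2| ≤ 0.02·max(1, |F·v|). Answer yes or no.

yes

F·v = 31.051×(-3.875) = -120.3226 W.
(u² − w²)/2 = (66.1114 − 306.7567)/2 = -120.3226 W.
|Δ| = 0.0000;  2% of max(1, |F·v|) = 2.4065.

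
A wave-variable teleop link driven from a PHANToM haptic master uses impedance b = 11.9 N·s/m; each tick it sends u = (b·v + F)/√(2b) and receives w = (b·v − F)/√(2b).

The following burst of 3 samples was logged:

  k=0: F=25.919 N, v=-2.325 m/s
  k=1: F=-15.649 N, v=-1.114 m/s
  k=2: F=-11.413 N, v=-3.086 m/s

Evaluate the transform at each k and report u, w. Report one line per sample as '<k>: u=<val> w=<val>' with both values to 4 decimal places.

0: u=-0.3584 w=-10.9842
1: u=-5.9251 w=0.4904
2: u=-9.8670 w=-5.1881

k=0: b·v=11.9×(-2.325)=-27.6675; √(2b)=4.8785; u=(-27.6675+25.919)/4.8785=-0.3584, w=(-27.6675−25.919)/4.8785=-10.9842
k=1: b·v=11.9×(-1.114)=-13.2566; √(2b)=4.8785; u=(-13.2566+(-15.649))/4.8785=-5.9251, w=(-13.2566−(-15.649))/4.8785=0.4904
k=2: b·v=11.9×(-3.086)=-36.7234; √(2b)=4.8785; u=(-36.7234+(-11.413))/4.8785=-9.8670, w=(-36.7234−(-11.413))/4.8785=-5.1881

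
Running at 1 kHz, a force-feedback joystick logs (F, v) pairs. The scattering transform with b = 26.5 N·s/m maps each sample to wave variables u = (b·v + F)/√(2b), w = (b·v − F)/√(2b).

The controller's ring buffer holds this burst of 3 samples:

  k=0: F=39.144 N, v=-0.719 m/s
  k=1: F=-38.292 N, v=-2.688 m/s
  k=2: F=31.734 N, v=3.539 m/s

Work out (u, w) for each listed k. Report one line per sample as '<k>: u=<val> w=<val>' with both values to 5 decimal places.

k=0: b·v=26.5×(-0.719)=-19.05350; √(2b)=7.28011; u=(-19.05350+39.144)/7.28011=2.75964, w=(-19.05350−39.144)/7.28011=-7.99404
k=1: b·v=26.5×(-2.688)=-71.23200; √(2b)=7.28011; u=(-71.23200+(-38.292))/7.28011=-15.04428, w=(-71.23200−(-38.292))/7.28011=-4.52466
k=2: b·v=26.5×3.539=93.78350; √(2b)=7.28011; u=(93.78350+31.734)/7.28011=17.24115, w=(93.78350−31.734)/7.28011=8.52315

0: u=2.75964 w=-7.99404
1: u=-15.04428 w=-4.52466
2: u=17.24115 w=8.52315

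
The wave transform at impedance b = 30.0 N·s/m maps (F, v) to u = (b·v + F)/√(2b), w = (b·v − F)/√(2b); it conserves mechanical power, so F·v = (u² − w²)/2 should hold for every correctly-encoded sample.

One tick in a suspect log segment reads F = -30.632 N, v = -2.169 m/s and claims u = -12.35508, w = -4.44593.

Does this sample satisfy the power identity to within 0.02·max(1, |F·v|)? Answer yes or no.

F·v = (-30.632)×(-2.169) = 66.4408 W.
(u² − w²)/2 = (152.6480 − 19.7663)/2 = 66.4409 W.
|Δ| = 0.0000;  2% of max(1, |F·v|) = 1.3288.

yes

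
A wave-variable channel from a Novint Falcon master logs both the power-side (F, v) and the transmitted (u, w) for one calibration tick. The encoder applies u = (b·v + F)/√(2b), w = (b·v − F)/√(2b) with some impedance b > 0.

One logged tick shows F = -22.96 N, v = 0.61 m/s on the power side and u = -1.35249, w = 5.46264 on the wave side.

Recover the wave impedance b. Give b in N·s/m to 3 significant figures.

b = 22.7 N·s/m

u + w = 4.1102;  u + w = √(2b)·v, so √(2b) = 4.1102/0.61 = 6.7380.
b = (√(2b))²/2 = 45.4000/2 = 22.7000.
(Check via u − w = 2F/√(2b): u − w = -6.8151, 2F/√(2b) = -6.8151.)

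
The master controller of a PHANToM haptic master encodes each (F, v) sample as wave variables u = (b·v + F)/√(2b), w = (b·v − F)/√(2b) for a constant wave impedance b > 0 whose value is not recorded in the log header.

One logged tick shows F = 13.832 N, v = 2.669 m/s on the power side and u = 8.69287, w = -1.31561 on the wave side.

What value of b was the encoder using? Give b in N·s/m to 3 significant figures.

u + w = 7.3773;  u + w = √(2b)·v, so √(2b) = 7.3773/2.669 = 2.7641.
b = (√(2b))²/2 = 7.6400/2 = 3.8200.
(Check via u − w = 2F/√(2b): u − w = 10.0085, 2F/√(2b) = 10.0085.)

b = 3.82 N·s/m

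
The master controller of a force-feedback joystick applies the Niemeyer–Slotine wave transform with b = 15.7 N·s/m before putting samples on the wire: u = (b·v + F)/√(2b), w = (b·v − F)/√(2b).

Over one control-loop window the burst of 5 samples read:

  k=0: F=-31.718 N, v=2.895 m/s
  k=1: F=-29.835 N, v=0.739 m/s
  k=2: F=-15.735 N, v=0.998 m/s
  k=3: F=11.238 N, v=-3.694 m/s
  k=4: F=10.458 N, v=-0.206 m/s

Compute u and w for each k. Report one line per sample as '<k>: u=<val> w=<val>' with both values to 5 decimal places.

k=0: b·v=15.7×2.895=45.45150; √(2b)=5.60357; u=(45.45150+(-31.718))/5.60357=2.45085, w=(45.45150−(-31.718))/5.60357=13.77149
k=1: b·v=15.7×0.739=11.60230; √(2b)=5.60357; u=(11.60230+(-29.835))/5.60357=-3.25376, w=(11.60230−(-29.835))/5.60357=7.39480
k=2: b·v=15.7×0.998=15.66860; √(2b)=5.60357; u=(15.66860+(-15.735))/5.60357=-0.01185, w=(15.66860−(-15.735))/5.60357=5.60421
k=3: b·v=15.7×(-3.694)=-57.99580; √(2b)=5.60357; u=(-57.99580+11.238)/5.60357=-8.34429, w=(-57.99580−11.238)/5.60357=-12.35530
k=4: b·v=15.7×(-0.206)=-3.23420; √(2b)=5.60357; u=(-3.23420+10.458)/5.60357=1.28914, w=(-3.23420−10.458)/5.60357=-2.44348

0: u=2.45085 w=13.77149
1: u=-3.25376 w=7.39480
2: u=-0.01185 w=5.60421
3: u=-8.34429 w=-12.35530
4: u=1.28914 w=-2.44348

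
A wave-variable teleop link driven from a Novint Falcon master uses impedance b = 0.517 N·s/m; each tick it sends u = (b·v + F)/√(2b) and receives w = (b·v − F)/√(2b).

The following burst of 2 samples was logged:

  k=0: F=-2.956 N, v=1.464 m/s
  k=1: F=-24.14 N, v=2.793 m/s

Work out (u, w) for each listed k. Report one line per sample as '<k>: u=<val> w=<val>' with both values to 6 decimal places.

0: u=-2.162654 w=3.651334
1: u=-22.319755 w=25.159839

k=0: b·v=0.517×1.464=0.756888; √(2b)=1.016858; u=(0.756888+(-2.956))/1.016858=-2.162654, w=(0.756888−(-2.956))/1.016858=3.651334
k=1: b·v=0.517×2.793=1.443981; √(2b)=1.016858; u=(1.443981+(-24.14))/1.016858=-22.319755, w=(1.443981−(-24.14))/1.016858=25.159839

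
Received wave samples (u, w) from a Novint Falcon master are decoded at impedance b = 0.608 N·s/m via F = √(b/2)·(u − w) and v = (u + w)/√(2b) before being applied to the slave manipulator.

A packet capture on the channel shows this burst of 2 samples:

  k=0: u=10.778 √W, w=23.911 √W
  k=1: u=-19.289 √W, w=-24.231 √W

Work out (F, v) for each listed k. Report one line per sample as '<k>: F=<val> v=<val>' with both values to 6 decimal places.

0: F=-7.241036 v=31.457557
1: F=2.724831 v=-39.465908

k=0: u−w=-13.133000, u+w=34.689000; √(b/2)=0.551362, √(2b)=1.102724; F=0.551362×(-13.133)=-7.241036, v=34.689000/1.102724=31.457557
k=1: u−w=4.942000, u+w=-43.520000; √(b/2)=0.551362, √(2b)=1.102724; F=0.551362×4.942=2.724831, v=-43.520000/1.102724=-39.465908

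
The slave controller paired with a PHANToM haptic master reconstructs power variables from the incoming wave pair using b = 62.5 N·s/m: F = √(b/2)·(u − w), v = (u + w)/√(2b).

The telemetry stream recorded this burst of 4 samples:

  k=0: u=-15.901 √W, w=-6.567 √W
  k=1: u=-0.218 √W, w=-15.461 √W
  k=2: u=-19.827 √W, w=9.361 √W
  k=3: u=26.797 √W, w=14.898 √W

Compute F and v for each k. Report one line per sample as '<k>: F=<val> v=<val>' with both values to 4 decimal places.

0: F=-52.1786 v=-2.0096
1: F=85.2110 v=-1.4024
2: F=-163.1659 v=-0.9361
3: F=66.5174 v=3.7293

k=0: u−w=-9.3340, u+w=-22.4680; √(b/2)=5.5902, √(2b)=11.1803; F=5.5902×(-9.334)=-52.1786, v=-22.4680/11.1803=-2.0096
k=1: u−w=15.2430, u+w=-15.6790; √(b/2)=5.5902, √(2b)=11.1803; F=5.5902×15.243=85.2110, v=-15.6790/11.1803=-1.4024
k=2: u−w=-29.1880, u+w=-10.4660; √(b/2)=5.5902, √(2b)=11.1803; F=5.5902×(-29.188)=-163.1659, v=-10.4660/11.1803=-0.9361
k=3: u−w=11.8990, u+w=41.6950; √(b/2)=5.5902, √(2b)=11.1803; F=5.5902×11.899=66.5174, v=41.6950/11.1803=3.7293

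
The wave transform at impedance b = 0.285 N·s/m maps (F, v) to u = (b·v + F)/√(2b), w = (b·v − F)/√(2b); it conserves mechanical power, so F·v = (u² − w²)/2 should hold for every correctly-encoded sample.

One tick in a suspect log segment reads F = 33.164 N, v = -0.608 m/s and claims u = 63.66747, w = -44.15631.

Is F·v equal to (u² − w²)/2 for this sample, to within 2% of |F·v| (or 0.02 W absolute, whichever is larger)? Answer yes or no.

F·v = 33.164×(-0.608) = -20.1637 W.
(u² − w²)/2 = (4053.5467 − 1949.7797)/2 = 1051.8835 W.
|Δ| = 1072.0472;  2% of max(1, |F·v|) = 0.4033.

no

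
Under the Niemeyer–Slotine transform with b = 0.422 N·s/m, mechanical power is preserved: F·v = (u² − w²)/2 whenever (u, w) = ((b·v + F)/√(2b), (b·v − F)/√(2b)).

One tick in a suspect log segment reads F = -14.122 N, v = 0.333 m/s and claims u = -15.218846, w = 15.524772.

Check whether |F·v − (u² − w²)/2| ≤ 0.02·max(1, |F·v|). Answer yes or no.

F·v = (-14.122)×0.333 = -4.702626 W.
(u² − w²)/2 = (231.613274 − 241.018546)/2 = -4.702636 W.
|Δ| = 0.000010;  2% of max(1, |F·v|) = 0.094053.

yes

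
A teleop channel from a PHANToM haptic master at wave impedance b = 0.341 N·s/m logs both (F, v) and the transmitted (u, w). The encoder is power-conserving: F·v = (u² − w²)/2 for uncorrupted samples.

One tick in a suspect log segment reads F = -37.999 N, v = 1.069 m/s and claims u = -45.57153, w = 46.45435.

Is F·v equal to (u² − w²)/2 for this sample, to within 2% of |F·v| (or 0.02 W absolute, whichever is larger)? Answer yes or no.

yes

F·v = (-37.999)×1.069 = -40.62093 W.
(u² − w²)/2 = (2076.76435 − 2158.00663)/2 = -40.62114 W.
|Δ| = 0.00021;  2% of max(1, |F·v|) = 0.81242.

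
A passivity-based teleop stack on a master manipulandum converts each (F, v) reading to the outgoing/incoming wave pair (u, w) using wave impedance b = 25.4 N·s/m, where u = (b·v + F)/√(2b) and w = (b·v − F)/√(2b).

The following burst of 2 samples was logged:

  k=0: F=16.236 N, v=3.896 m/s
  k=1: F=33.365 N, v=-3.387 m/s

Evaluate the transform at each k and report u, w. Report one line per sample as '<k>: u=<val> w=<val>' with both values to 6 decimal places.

0: u=16.162164 w=11.606233
1: u=-7.389050 w=-16.751494

k=0: b·v=25.4×3.896=98.958400; √(2b)=7.127412; u=(98.958400+16.236)/7.127412=16.162164, w=(98.958400−16.236)/7.127412=11.606233
k=1: b·v=25.4×(-3.387)=-86.029800; √(2b)=7.127412; u=(-86.029800+33.365)/7.127412=-7.389050, w=(-86.029800−33.365)/7.127412=-16.751494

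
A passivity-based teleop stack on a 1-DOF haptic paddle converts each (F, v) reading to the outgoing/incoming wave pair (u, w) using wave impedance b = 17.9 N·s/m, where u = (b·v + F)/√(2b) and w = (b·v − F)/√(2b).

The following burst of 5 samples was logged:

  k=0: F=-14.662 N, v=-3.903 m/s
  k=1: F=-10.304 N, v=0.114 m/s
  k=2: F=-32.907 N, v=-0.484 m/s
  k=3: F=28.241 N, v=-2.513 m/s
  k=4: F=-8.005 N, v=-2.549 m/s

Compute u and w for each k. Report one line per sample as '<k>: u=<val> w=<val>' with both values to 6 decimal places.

k=0: b·v=17.9×(-3.903)=-69.863700; √(2b)=5.983310; u=(-69.863700+(-14.662))/5.983310=-14.126913, w=(-69.863700−(-14.662))/5.983310=-9.225947
k=1: b·v=17.9×0.114=2.040600; √(2b)=5.983310; u=(2.040600+(-10.304))/5.983310=-1.381075, w=(2.040600−(-10.304))/5.983310=2.063172
k=2: b·v=17.9×(-0.484)=-8.663600; √(2b)=5.983310; u=(-8.663600+(-32.907))/5.983310=-6.947760, w=(-8.663600−(-32.907))/5.983310=4.051837
k=3: b·v=17.9×(-2.513)=-44.982700; √(2b)=5.983310; u=(-44.982700+28.241)/5.983310=-2.798067, w=(-44.982700−28.241)/5.983310=-12.237992
k=4: b·v=17.9×(-2.549)=-45.627100; √(2b)=5.983310; u=(-45.627100+(-8.005))/5.983310=-8.963617, w=(-45.627100−(-8.005))/5.983310=-6.287841

0: u=-14.126913 w=-9.225947
1: u=-1.381075 w=2.063172
2: u=-6.947760 w=4.051837
3: u=-2.798067 w=-12.237992
4: u=-8.963617 w=-6.287841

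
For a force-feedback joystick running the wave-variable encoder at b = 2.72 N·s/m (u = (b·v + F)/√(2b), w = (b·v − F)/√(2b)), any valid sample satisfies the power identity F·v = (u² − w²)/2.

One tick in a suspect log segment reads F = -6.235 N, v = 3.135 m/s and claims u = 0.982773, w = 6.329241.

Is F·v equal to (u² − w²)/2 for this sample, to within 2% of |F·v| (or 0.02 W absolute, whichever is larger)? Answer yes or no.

F·v = (-6.235)×3.135 = -19.546725 W.
(u² − w²)/2 = (0.965843 − 40.059292)/2 = -19.546724 W.
|Δ| = 0.000001;  2% of max(1, |F·v|) = 0.390934.

yes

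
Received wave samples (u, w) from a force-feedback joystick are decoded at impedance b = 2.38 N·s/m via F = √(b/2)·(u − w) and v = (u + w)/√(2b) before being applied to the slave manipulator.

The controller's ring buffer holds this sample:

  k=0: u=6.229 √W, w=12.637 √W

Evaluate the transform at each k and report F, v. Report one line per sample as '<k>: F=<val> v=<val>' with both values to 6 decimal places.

0: F=-6.990303 v=8.647217

k=0: u−w=-6.408000, u+w=18.866000; √(b/2)=1.090871, √(2b)=2.181742; F=1.090871×(-6.408)=-6.990303, v=18.866000/2.181742=8.647217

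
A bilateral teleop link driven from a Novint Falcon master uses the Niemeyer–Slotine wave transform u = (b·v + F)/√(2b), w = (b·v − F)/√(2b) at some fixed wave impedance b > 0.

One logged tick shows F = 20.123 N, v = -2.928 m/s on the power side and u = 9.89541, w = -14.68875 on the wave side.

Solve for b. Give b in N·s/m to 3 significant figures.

u + w = -4.7933;  u + w = √(2b)·v, so √(2b) = -4.7933/(-2.928) = 1.6371.
b = (√(2b))²/2 = 2.6800/2 = 1.3400.
(Check via u − w = 2F/√(2b): u − w = 24.5842, 2F/√(2b) = 24.5842.)

b = 1.34 N·s/m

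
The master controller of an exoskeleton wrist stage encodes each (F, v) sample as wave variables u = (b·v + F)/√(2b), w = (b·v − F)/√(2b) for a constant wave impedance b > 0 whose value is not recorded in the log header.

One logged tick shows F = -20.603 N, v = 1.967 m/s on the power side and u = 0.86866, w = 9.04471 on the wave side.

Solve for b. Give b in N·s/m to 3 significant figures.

b = 12.7 N·s/m

u + w = 9.91337;  u + w = √(2b)·v, so √(2b) = 9.91337/1.967 = 5.03984.
b = (√(2b))²/2 = 25.40001/2 = 12.70001.
(Check via u − w = 2F/√(2b): u − w = -8.17605, 2F/√(2b) = -8.17605.)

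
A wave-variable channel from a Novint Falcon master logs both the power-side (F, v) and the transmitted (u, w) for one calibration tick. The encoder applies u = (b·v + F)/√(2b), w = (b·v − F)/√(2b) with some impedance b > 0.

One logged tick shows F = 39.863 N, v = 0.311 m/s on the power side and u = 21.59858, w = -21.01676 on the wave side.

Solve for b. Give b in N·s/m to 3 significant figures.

b = 1.75 N·s/m

u + w = 0.58182;  u + w = √(2b)·v, so √(2b) = 0.58182/0.311 = 1.87080.
b = (√(2b))²/2 = 3.49991/2 = 1.74995.
(Check via u − w = 2F/√(2b): u − w = 42.61534, 2F/√(2b) = 42.61591.)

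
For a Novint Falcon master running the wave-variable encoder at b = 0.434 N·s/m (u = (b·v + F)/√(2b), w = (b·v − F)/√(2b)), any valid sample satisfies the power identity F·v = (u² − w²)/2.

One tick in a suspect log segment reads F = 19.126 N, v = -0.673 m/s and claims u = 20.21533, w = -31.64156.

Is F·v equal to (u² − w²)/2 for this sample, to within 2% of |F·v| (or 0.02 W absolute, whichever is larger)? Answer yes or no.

F·v = 19.126×(-0.673) = -12.87180 W.
(u² − w²)/2 = (408.65957 − 1001.18832)/2 = -296.26438 W.
|Δ| = 283.39258;  2% of max(1, |F·v|) = 0.25744.

no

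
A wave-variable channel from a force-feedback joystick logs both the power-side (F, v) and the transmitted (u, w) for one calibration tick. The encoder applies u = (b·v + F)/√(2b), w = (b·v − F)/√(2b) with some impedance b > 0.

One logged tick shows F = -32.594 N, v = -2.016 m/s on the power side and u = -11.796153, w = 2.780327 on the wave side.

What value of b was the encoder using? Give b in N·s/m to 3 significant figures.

u + w = -9.015826;  u + w = √(2b)·v, so √(2b) = -9.015826/(-2.016) = 4.472136.
b = (√(2b))²/2 = 20.000000/2 = 10.000000.
(Check via u − w = 2F/√(2b): u − w = -14.576480, 2F/√(2b) = -14.576480.)

b = 10 N·s/m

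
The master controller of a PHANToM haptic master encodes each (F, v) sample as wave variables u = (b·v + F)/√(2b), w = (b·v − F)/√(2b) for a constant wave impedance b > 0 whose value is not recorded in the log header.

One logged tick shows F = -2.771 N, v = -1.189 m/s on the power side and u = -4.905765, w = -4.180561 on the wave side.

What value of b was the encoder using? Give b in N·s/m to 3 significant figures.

u + w = -9.086326;  u + w = √(2b)·v, so √(2b) = -9.086326/(-1.189) = 7.641990.
b = (√(2b))²/2 = 58.400010/2 = 29.200005.
(Check via u − w = 2F/√(2b): u − w = -0.725204, 2F/√(2b) = -0.725204.)

b = 29.2 N·s/m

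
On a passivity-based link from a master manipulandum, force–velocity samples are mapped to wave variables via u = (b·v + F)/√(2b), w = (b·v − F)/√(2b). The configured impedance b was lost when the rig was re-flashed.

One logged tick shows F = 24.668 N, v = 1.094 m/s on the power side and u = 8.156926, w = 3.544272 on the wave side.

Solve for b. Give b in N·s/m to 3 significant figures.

b = 57.2 N·s/m

u + w = 11.701198;  u + w = √(2b)·v, so √(2b) = 11.701198/1.094 = 10.695793.
b = (√(2b))²/2 = 114.399997/2 = 57.199998.
(Check via u − w = 2F/√(2b): u − w = 4.612654, 2F/√(2b) = 4.612655.)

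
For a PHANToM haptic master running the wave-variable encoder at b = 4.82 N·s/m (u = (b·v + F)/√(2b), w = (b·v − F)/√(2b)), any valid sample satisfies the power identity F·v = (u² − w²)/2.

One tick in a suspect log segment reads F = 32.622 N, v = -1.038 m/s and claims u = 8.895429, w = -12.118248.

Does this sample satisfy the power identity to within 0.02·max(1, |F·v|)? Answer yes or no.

F·v = 32.622×(-1.038) = -33.861636 W.
(u² − w²)/2 = (79.128657 − 146.851935)/2 = -33.861639 W.
|Δ| = 0.000003;  2% of max(1, |F·v|) = 0.677233.

yes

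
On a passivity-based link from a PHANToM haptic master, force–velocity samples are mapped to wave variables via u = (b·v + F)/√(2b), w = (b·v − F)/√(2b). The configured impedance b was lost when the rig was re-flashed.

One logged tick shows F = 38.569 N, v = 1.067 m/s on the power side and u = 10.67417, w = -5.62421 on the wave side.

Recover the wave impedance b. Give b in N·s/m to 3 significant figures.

u + w = 5.0500;  u + w = √(2b)·v, so √(2b) = 5.0500/1.067 = 4.7329.
b = (√(2b))²/2 = 22.3999/2 = 11.2000.
(Check via u − w = 2F/√(2b): u − w = 16.2984, 2F/√(2b) = 16.2984.)

b = 11.2 N·s/m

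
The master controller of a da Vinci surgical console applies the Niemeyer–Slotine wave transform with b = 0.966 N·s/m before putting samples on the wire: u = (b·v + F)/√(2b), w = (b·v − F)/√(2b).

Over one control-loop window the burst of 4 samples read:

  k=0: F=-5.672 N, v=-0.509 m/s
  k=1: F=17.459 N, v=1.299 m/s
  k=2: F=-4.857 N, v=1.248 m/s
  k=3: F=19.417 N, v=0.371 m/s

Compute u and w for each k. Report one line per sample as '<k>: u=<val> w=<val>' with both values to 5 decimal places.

0: u=-4.43443 w=3.72694
1: u=13.46354 w=-11.65798
2: u=-2.62700 w=4.36167
3: u=14.22726 w=-13.71159

k=0: b·v=0.966×(-0.509)=-0.49169; √(2b)=1.38996; u=(-0.49169+(-5.672))/1.38996=-4.43443, w=(-0.49169−(-5.672))/1.38996=3.72694
k=1: b·v=0.966×1.299=1.25483; √(2b)=1.38996; u=(1.25483+17.459)/1.38996=13.46354, w=(1.25483−17.459)/1.38996=-11.65798
k=2: b·v=0.966×1.248=1.20557; √(2b)=1.38996; u=(1.20557+(-4.857))/1.38996=-2.62700, w=(1.20557−(-4.857))/1.38996=4.36167
k=3: b·v=0.966×0.371=0.35839; √(2b)=1.38996; u=(0.35839+19.417)/1.38996=14.22726, w=(0.35839−19.417)/1.38996=-13.71159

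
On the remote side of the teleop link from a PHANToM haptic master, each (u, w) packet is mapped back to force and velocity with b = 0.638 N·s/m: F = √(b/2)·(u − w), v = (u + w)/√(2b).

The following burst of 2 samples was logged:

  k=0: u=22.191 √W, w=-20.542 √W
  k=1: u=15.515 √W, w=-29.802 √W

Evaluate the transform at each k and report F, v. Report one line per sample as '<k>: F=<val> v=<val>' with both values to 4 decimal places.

k=0: u−w=42.7330, u+w=1.6490; √(b/2)=0.5648, √(2b)=1.1296; F=0.5648×42.733=24.1356, v=1.6490/1.1296=1.4598
k=1: u−w=45.3170, u+w=-14.2870; √(b/2)=0.5648, √(2b)=1.1296; F=0.5648×45.317=25.5951, v=-14.2870/1.1296=-12.6478

0: F=24.1356 v=1.4598
1: F=25.5951 v=-12.6478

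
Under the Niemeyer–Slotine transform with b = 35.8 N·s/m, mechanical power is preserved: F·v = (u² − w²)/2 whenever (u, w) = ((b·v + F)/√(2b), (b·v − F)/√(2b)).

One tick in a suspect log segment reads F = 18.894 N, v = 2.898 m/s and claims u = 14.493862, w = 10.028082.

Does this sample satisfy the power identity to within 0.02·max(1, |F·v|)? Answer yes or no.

F·v = 18.894×2.898 = 54.754812 W.
(u² − w²)/2 = (210.072036 − 100.562429)/2 = 54.754804 W.
|Δ| = 0.000008;  2% of max(1, |F·v|) = 1.095096.

yes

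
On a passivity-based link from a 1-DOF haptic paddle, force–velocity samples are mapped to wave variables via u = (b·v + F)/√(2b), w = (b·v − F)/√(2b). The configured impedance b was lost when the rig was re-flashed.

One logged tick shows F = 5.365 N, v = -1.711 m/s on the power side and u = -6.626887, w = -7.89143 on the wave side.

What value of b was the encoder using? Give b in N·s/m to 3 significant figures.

u + w = -14.518317;  u + w = √(2b)·v, so √(2b) = -14.518317/(-1.711) = 8.485282.
b = (√(2b))²/2 = 72.000006/2 = 36.000003.
(Check via u − w = 2F/√(2b): u − w = 1.264543, 2F/√(2b) = 1.264543.)

b = 36 N·s/m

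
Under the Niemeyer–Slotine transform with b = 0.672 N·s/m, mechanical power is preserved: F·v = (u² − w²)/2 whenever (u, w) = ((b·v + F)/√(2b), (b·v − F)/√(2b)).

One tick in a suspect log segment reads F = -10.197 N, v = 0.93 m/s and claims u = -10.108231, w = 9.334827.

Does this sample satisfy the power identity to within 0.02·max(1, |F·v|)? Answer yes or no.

no

F·v = (-10.197)×0.93 = -9.483210 W.
(u² − w²)/2 = (102.176334 − 87.138995)/2 = 7.518669 W.
|Δ| = 17.001879;  2% of max(1, |F·v|) = 0.189664.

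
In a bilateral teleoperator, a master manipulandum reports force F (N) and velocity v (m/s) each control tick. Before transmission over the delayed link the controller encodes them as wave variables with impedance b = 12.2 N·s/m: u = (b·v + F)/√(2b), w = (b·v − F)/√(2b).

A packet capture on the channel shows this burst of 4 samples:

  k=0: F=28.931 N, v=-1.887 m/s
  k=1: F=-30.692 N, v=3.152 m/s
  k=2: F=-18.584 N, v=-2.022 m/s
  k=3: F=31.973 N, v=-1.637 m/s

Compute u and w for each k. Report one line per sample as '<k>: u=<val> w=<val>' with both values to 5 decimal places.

0: u=1.19636 w=-10.51746
1: u=1.57145 w=13.99828
2: u=-8.75619 w=-1.23175
3: u=2.42965 w=-10.51584

k=0: b·v=12.2×(-1.887)=-23.02140; √(2b)=4.93964; u=(-23.02140+28.931)/4.93964=1.19636, w=(-23.02140−28.931)/4.93964=-10.51746
k=1: b·v=12.2×3.152=38.45440; √(2b)=4.93964; u=(38.45440+(-30.692))/4.93964=1.57145, w=(38.45440−(-30.692))/4.93964=13.99828
k=2: b·v=12.2×(-2.022)=-24.66840; √(2b)=4.93964; u=(-24.66840+(-18.584))/4.93964=-8.75619, w=(-24.66840−(-18.584))/4.93964=-1.23175
k=3: b·v=12.2×(-1.637)=-19.97140; √(2b)=4.93964; u=(-19.97140+31.973)/4.93964=2.42965, w=(-19.97140−31.973)/4.93964=-10.51584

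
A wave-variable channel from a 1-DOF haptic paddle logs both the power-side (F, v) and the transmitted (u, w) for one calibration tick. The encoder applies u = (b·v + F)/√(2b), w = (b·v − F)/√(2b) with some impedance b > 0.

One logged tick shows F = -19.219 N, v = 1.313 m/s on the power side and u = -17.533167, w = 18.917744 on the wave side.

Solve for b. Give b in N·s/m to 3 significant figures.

u + w = 1.384577;  u + w = √(2b)·v, so √(2b) = 1.384577/1.313 = 1.054514.
b = (√(2b))²/2 = 1.112000/2 = 0.556000.
(Check via u − w = 2F/√(2b): u − w = -36.450911, 2F/√(2b) = -36.450912.)

b = 0.556 N·s/m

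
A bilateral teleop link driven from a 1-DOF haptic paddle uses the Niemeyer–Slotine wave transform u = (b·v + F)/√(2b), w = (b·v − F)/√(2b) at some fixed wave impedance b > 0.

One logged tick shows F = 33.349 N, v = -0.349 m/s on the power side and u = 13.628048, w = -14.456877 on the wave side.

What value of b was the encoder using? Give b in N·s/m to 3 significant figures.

u + w = -0.828829;  u + w = √(2b)·v, so √(2b) = -0.828829/(-0.349) = 2.374868.
b = (√(2b))²/2 = 5.639999/2 = 2.819999.
(Check via u − w = 2F/√(2b): u − w = 28.084925, 2F/√(2b) = 28.084927.)

b = 2.82 N·s/m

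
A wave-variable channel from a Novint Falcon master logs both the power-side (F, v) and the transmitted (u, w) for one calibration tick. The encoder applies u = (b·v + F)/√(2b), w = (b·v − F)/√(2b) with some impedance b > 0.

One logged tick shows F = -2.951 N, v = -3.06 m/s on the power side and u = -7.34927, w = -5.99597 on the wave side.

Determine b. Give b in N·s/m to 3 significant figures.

u + w = -13.34524;  u + w = √(2b)·v, so √(2b) = -13.34524/(-3.06) = 4.36119.
b = (√(2b))²/2 = 19.01997/2 = 9.50999.
(Check via u − w = 2F/√(2b): u − w = -1.35330, 2F/√(2b) = -1.35330.)

b = 9.51 N·s/m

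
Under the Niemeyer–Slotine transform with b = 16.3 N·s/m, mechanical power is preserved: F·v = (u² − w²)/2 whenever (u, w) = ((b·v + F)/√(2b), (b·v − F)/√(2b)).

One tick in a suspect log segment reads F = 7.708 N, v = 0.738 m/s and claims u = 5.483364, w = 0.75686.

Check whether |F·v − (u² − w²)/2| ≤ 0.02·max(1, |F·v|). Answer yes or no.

F·v = 7.708×0.738 = 5.688504 W.
(u² − w²)/2 = (30.067281 − 0.572837)/2 = 14.747222 W.
|Δ| = 9.058718;  2% of max(1, |F·v|) = 0.113770.

no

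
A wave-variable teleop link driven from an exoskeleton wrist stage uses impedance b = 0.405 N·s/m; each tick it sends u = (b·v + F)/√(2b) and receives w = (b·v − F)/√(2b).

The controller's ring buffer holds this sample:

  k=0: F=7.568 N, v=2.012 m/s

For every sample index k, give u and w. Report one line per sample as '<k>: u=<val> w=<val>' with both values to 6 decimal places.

k=0: b·v=0.405×2.012=0.814860; √(2b)=0.900000; u=(0.814860+7.568)/0.900000=9.314289, w=(0.814860−7.568)/0.900000=-7.503489

0: u=9.314289 w=-7.503489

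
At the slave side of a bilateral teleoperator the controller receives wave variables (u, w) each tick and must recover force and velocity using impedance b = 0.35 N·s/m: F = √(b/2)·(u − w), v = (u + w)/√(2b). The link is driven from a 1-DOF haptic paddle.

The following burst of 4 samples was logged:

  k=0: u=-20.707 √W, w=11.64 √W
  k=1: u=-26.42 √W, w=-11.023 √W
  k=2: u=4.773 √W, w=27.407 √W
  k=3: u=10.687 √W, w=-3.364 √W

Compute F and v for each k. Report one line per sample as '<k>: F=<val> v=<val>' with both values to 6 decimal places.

0: F=-13.531721 v=-10.837138
1: F=-6.441027 v=-44.752945
2: F=-9.468482 v=38.462457
3: F=5.877955 v=8.752659

k=0: u−w=-32.347000, u+w=-9.067000; √(b/2)=0.418330, √(2b)=0.836660; F=0.418330×(-32.347)=-13.531721, v=-9.067000/0.836660=-10.837138
k=1: u−w=-15.397000, u+w=-37.443000; √(b/2)=0.418330, √(2b)=0.836660; F=0.418330×(-15.397)=-6.441027, v=-37.443000/0.836660=-44.752945
k=2: u−w=-22.634000, u+w=32.180000; √(b/2)=0.418330, √(2b)=0.836660; F=0.418330×(-22.634)=-9.468482, v=32.180000/0.836660=38.462457
k=3: u−w=14.051000, u+w=7.323000; √(b/2)=0.418330, √(2b)=0.836660; F=0.418330×14.051=5.877955, v=7.323000/0.836660=8.752659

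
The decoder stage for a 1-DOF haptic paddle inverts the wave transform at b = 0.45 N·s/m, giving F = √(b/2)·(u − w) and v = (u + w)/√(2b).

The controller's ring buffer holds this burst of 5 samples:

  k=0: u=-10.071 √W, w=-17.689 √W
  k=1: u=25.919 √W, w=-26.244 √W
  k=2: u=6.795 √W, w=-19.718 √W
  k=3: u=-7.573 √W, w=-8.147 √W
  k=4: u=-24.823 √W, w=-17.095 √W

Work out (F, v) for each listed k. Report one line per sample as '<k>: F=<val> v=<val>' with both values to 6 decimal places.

0: F=3.613535 v=-29.261609
1: F=24.743083 v=-0.342580
2: F=12.576220 v=-13.622038
3: F=0.272272 v=-16.570335
4: F=-3.665712 v=-44.185452

k=0: u−w=7.618000, u+w=-27.760000; √(b/2)=0.474342, √(2b)=0.948683; F=0.474342×7.618=3.613535, v=-27.760000/0.948683=-29.261609
k=1: u−w=52.163000, u+w=-0.325000; √(b/2)=0.474342, √(2b)=0.948683; F=0.474342×52.163=24.743083, v=-0.325000/0.948683=-0.342580
k=2: u−w=26.513000, u+w=-12.923000; √(b/2)=0.474342, √(2b)=0.948683; F=0.474342×26.513=12.576220, v=-12.923000/0.948683=-13.622038
k=3: u−w=0.574000, u+w=-15.720000; √(b/2)=0.474342, √(2b)=0.948683; F=0.474342×0.574=0.272272, v=-15.720000/0.948683=-16.570335
k=4: u−w=-7.728000, u+w=-41.918000; √(b/2)=0.474342, √(2b)=0.948683; F=0.474342×(-7.728)=-3.665712, v=-41.918000/0.948683=-44.185452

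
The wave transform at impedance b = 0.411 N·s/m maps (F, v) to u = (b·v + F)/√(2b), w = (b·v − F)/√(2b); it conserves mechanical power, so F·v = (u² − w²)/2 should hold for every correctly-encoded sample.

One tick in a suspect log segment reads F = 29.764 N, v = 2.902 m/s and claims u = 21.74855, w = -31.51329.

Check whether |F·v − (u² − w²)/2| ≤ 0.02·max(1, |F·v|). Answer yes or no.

no

F·v = 29.764×2.902 = 86.3751 W.
(u² − w²)/2 = (472.9994 − 993.0874)/2 = -260.0440 W.
|Δ| = 346.4191;  2% of max(1, |F·v|) = 1.7275.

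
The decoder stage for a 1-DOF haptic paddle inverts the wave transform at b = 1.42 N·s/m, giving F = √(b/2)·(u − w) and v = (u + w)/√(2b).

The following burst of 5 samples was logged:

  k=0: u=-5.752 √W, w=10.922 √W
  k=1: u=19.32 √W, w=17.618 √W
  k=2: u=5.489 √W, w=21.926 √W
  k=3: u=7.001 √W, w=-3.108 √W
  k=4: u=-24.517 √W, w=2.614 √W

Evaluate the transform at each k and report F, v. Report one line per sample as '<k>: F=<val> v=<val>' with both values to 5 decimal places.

0: F=-14.04976 v=3.06783
1: F=1.43413 v=21.91867
2: F=-13.85006 v=16.26781
3: F=8.51799 v=2.31007
4: F=-22.86099 v=-12.99704

k=0: u−w=-16.67400, u+w=5.17000; √(b/2)=0.84261, √(2b)=1.68523; F=0.84261×(-16.674)=-14.04976, v=5.17000/1.68523=3.06783
k=1: u−w=1.70200, u+w=36.93800; √(b/2)=0.84261, √(2b)=1.68523; F=0.84261×1.702=1.43413, v=36.93800/1.68523=21.91867
k=2: u−w=-16.43700, u+w=27.41500; √(b/2)=0.84261, √(2b)=1.68523; F=0.84261×(-16.437)=-13.85006, v=27.41500/1.68523=16.26781
k=3: u−w=10.10900, u+w=3.89300; √(b/2)=0.84261, √(2b)=1.68523; F=0.84261×10.109=8.51799, v=3.89300/1.68523=2.31007
k=4: u−w=-27.13100, u+w=-21.90300; √(b/2)=0.84261, √(2b)=1.68523; F=0.84261×(-27.131)=-22.86099, v=-21.90300/1.68523=-12.99704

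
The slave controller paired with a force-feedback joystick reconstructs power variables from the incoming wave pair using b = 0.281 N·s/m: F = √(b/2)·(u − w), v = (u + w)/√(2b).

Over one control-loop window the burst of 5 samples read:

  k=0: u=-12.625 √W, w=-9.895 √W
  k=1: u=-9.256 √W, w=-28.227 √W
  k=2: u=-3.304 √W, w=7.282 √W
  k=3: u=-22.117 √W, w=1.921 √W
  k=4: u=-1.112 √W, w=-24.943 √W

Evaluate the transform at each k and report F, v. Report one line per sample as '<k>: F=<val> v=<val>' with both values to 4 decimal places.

0: F=-1.0233 v=-30.0400
1: F=7.1110 v=-49.9996
2: F=-3.9680 v=5.3064
3: F=-9.0102 v=-26.9400
4: F=8.9327 v=-34.7555

k=0: u−w=-2.7300, u+w=-22.5200; √(b/2)=0.3748, √(2b)=0.7497; F=0.3748×(-2.73)=-1.0233, v=-22.5200/0.7497=-30.0400
k=1: u−w=18.9710, u+w=-37.4830; √(b/2)=0.3748, √(2b)=0.7497; F=0.3748×18.971=7.1110, v=-37.4830/0.7497=-49.9996
k=2: u−w=-10.5860, u+w=3.9780; √(b/2)=0.3748, √(2b)=0.7497; F=0.3748×(-10.586)=-3.9680, v=3.9780/0.7497=5.3064
k=3: u−w=-24.0380, u+w=-20.1960; √(b/2)=0.3748, √(2b)=0.7497; F=0.3748×(-24.038)=-9.0102, v=-20.1960/0.7497=-26.9400
k=4: u−w=23.8310, u+w=-26.0550; √(b/2)=0.3748, √(2b)=0.7497; F=0.3748×23.831=8.9327, v=-26.0550/0.7497=-34.7555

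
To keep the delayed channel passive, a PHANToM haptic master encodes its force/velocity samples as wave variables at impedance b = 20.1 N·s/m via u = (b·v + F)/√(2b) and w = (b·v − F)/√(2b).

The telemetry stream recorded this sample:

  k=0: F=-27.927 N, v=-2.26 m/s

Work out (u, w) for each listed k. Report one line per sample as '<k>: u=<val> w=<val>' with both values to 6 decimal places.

k=0: b·v=20.1×(-2.26)=-45.426000; √(2b)=6.340347; u=(-45.426000+(-27.927))/6.340347=-11.569241, w=(-45.426000−(-27.927))/6.340347=-2.759944

0: u=-11.569241 w=-2.759944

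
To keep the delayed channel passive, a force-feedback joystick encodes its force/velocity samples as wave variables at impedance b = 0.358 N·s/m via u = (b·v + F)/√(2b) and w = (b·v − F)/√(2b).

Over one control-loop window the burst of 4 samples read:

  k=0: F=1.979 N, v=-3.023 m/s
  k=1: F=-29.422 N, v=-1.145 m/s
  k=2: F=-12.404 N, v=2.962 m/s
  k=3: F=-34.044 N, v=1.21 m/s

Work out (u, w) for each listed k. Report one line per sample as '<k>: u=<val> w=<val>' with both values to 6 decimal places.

k=0: b·v=0.358×(-3.023)=-1.082234; √(2b)=0.846168; u=(-1.082234+1.979)/0.846168=1.059797, w=(-1.082234−1.979)/0.846168=-3.617762
k=1: b·v=0.358×(-1.145)=-0.409910; √(2b)=0.846168; u=(-0.409910+(-29.422))/0.846168=-35.255311, w=(-0.409910−(-29.422))/0.846168=34.286449
k=2: b·v=0.358×2.962=1.060396; √(2b)=0.846168; u=(1.060396+(-12.404))/0.846168=-13.405856, w=(1.060396−(-12.404))/0.846168=15.912205
k=3: b·v=0.358×1.21=0.433180; √(2b)=0.846168; u=(0.433180+(-34.044))/0.846168=-39.721222, w=(0.433180−(-34.044))/0.846168=40.745085

0: u=1.059797 w=-3.617762
1: u=-35.255311 w=34.286449
2: u=-13.405856 w=15.912205
3: u=-39.721222 w=40.745085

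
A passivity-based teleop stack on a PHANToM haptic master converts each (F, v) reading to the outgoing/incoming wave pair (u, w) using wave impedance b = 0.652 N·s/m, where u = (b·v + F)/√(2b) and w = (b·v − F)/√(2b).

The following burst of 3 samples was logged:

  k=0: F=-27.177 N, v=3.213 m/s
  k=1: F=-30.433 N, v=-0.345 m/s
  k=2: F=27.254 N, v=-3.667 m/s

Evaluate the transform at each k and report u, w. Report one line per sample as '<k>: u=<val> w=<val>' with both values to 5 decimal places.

k=0: b·v=0.652×3.213=2.09488; √(2b)=1.14193; u=(2.09488+(-27.177))/1.14193=-21.96471, w=(2.09488−(-27.177))/1.14193=25.63373
k=1: b·v=0.652×(-0.345)=-0.22494; √(2b)=1.14193; u=(-0.22494+(-30.433))/1.14193=-26.84752, w=(-0.22494−(-30.433))/1.14193=26.45355
k=2: b·v=0.652×(-3.667)=-2.39088; √(2b)=1.14193; u=(-2.39088+27.254)/1.14193=21.77292, w=(-2.39088−27.254)/1.14193=-25.96037

0: u=-21.96471 w=25.63373
1: u=-26.84752 w=26.45355
2: u=21.77292 w=-25.96037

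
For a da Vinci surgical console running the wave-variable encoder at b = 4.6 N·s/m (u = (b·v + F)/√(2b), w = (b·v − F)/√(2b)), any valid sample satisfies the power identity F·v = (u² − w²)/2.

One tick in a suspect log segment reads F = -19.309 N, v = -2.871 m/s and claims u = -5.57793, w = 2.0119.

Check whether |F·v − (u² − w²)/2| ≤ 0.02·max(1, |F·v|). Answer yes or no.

F·v = (-19.309)×(-2.871) = 55.43614 W.
(u² − w²)/2 = (31.11330 − 4.04774)/2 = 13.53278 W.
|Δ| = 41.90336;  2% of max(1, |F·v|) = 1.10872.

no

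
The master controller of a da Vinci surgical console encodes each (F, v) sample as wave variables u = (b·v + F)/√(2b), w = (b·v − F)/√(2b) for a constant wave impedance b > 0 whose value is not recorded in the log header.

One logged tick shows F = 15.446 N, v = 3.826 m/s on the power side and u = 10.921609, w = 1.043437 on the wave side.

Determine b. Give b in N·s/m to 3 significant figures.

u + w = 11.965046;  u + w = √(2b)·v, so √(2b) = 11.965046/3.826 = 3.127299.
b = (√(2b))²/2 = 9.779999/2 = 4.890000.
(Check via u − w = 2F/√(2b): u − w = 9.878172, 2F/√(2b) = 9.878173.)

b = 4.89 N·s/m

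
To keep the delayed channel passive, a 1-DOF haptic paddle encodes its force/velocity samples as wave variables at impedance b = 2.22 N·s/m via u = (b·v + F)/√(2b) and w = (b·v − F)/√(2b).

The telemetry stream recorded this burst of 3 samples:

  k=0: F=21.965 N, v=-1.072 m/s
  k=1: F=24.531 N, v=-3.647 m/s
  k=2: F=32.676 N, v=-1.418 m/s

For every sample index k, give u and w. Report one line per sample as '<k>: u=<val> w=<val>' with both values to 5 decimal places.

k=0: b·v=2.22×(-1.072)=-2.37984; √(2b)=2.10713; u=(-2.37984+21.965)/2.10713=9.29471, w=(-2.37984−21.965)/2.10713=-11.55355
k=1: b·v=2.22×(-3.647)=-8.09634; √(2b)=2.10713; u=(-8.09634+24.531)/2.10713=7.79954, w=(-8.09634−24.531)/2.10713=-15.48425
k=2: b·v=2.22×(-1.418)=-3.14796; √(2b)=2.10713; u=(-3.14796+32.676)/2.10713=14.01339, w=(-3.14796−32.676)/2.10713=-17.00130

0: u=9.29471 w=-11.55355
1: u=7.79954 w=-15.48425
2: u=14.01339 w=-17.00130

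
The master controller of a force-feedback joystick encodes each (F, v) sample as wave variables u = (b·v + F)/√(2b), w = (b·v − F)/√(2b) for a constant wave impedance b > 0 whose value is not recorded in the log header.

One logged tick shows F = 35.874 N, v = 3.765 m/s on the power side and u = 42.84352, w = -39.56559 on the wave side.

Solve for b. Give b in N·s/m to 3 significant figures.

u + w = 3.2779;  u + w = √(2b)·v, so √(2b) = 3.2779/3.765 = 0.8706.
b = (√(2b))²/2 = 0.7580/2 = 0.3790.
(Check via u − w = 2F/√(2b): u − w = 82.4091, 2F/√(2b) = 82.4091.)

b = 0.379 N·s/m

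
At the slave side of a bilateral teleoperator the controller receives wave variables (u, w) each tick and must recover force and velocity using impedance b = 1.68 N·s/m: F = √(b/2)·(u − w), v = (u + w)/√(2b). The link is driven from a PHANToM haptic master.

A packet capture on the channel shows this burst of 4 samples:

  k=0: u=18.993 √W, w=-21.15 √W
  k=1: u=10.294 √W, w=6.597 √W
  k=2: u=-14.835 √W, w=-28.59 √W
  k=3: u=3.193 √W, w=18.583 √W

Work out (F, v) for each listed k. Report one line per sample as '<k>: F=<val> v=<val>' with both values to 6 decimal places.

k=0: u−w=40.143000, u+w=-2.157000; √(b/2)=0.916515, √(2b)=1.833030; F=0.916515×40.143=36.791667, v=-2.157000/1.833030=-1.176740
k=1: u−w=3.697000, u+w=16.891000; √(b/2)=0.916515, √(2b)=1.833030; F=0.916515×3.697=3.388356, v=16.891000/1.833030=9.214796
k=2: u−w=13.755000, u+w=-43.425000; √(b/2)=0.916515, √(2b)=1.833030; F=0.916515×13.755=12.606666, v=-43.425000/1.833030=-23.690280
k=3: u−w=-15.390000, u+w=21.776000; √(b/2)=0.916515, √(2b)=1.833030; F=0.916515×(-15.39)=-14.105168, v=21.776000/1.833030=11.879782

0: F=36.791667 v=-1.176740
1: F=3.388356 v=9.214796
2: F=12.606666 v=-23.690280
3: F=-14.105168 v=11.879782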